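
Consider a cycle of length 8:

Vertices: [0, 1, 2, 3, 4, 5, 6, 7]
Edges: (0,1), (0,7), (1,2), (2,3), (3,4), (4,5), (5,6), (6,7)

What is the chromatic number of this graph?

This is an even cycle (C_8). Even cycles are bipartite.
Chromatic number = 2.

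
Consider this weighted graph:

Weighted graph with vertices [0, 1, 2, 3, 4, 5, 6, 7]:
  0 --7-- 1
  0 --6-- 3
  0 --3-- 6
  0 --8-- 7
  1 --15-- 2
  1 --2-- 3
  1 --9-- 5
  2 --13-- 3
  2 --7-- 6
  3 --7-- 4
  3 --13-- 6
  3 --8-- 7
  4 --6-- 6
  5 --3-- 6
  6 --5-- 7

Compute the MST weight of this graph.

Applying Kruskal's algorithm (sort edges by weight, add if no cycle):
  Add (1,3) w=2
  Add (0,6) w=3
  Add (5,6) w=3
  Add (6,7) w=5
  Add (0,3) w=6
  Add (4,6) w=6
  Skip (0,1) w=7 (creates cycle)
  Add (2,6) w=7
  Skip (3,4) w=7 (creates cycle)
  Skip (0,7) w=8 (creates cycle)
  Skip (3,7) w=8 (creates cycle)
  Skip (1,5) w=9 (creates cycle)
  Skip (2,3) w=13 (creates cycle)
  Skip (3,6) w=13 (creates cycle)
  Skip (1,2) w=15 (creates cycle)
MST weight = 32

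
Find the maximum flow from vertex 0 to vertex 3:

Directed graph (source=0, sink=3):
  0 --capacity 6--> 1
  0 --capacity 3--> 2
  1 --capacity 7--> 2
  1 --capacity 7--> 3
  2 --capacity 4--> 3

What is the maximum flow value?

Computing max flow:
  Flow on (0->1): 6/6
  Flow on (0->2): 3/3
  Flow on (1->3): 6/7
  Flow on (2->3): 3/4
Maximum flow = 9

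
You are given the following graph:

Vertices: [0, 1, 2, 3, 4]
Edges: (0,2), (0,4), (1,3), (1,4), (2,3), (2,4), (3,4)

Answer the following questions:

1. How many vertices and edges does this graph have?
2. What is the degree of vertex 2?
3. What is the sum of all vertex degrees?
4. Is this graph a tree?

Count: 5 vertices, 7 edges.
Vertex 2 has neighbors [0, 3, 4], degree = 3.
Handshaking lemma: 2 * 7 = 14.
A tree on 5 vertices has 4 edges. This graph has 7 edges (3 extra). Not a tree.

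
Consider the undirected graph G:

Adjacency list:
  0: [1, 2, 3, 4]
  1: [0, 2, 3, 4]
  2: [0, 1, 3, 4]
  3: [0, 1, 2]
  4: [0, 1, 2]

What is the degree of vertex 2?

Vertex 2 has neighbors [0, 1, 3, 4], so deg(2) = 4.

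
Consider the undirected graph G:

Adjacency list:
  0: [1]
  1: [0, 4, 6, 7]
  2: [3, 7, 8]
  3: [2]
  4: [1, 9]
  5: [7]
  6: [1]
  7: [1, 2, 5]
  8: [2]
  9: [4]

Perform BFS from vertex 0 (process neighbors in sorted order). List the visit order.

BFS from vertex 0 (neighbors processed in ascending order):
Visit order: 0, 1, 4, 6, 7, 9, 2, 5, 3, 8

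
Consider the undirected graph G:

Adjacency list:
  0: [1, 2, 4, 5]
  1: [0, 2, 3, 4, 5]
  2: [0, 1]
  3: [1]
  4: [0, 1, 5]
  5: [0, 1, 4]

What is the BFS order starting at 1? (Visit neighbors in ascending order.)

BFS from vertex 1 (neighbors processed in ascending order):
Visit order: 1, 0, 2, 3, 4, 5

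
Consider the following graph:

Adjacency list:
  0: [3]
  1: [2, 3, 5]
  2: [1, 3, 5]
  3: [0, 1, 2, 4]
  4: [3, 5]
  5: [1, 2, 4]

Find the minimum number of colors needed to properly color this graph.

The graph has a maximum clique of size 3 (lower bound on chromatic number).
A valid 3-coloring: {0: 1, 1: 1, 2: 2, 3: 0, 4: 1, 5: 0}.
Chromatic number = 3.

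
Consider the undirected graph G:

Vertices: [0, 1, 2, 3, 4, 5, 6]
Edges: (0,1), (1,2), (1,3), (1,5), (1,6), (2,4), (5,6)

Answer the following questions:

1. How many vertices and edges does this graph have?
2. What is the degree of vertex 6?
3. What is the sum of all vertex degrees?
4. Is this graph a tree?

Count: 7 vertices, 7 edges.
Vertex 6 has neighbors [1, 5], degree = 2.
Handshaking lemma: 2 * 7 = 14.
A tree on 7 vertices has 6 edges. This graph has 7 edges (1 extra). Not a tree.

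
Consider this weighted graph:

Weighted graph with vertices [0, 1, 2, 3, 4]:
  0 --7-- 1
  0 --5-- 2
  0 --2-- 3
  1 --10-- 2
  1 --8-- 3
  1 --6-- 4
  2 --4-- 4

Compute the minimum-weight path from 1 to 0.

Using Dijkstra's algorithm from vertex 1:
Shortest path: 1 -> 0
Total weight: 7 = 7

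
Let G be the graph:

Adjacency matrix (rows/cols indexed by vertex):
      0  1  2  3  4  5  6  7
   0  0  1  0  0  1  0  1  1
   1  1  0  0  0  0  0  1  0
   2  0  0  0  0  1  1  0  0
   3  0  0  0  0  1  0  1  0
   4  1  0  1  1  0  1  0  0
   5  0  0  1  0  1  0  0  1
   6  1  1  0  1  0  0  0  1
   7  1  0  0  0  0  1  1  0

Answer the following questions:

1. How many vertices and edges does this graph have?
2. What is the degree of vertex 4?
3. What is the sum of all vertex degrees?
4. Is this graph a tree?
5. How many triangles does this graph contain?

Count: 8 vertices, 12 edges.
Vertex 4 has neighbors [0, 2, 3, 5], degree = 4.
Handshaking lemma: 2 * 12 = 24.
A tree on 8 vertices has 7 edges. This graph has 12 edges (5 extra). Not a tree.
Number of triangles = 3.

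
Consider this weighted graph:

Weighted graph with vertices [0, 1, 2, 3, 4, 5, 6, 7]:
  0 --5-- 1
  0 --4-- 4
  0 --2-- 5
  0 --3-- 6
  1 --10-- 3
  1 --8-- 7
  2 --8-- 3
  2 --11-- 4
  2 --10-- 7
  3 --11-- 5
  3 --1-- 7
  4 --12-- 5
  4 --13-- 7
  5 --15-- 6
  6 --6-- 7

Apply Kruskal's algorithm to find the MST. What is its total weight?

Applying Kruskal's algorithm (sort edges by weight, add if no cycle):
  Add (3,7) w=1
  Add (0,5) w=2
  Add (0,6) w=3
  Add (0,4) w=4
  Add (0,1) w=5
  Add (6,7) w=6
  Skip (1,7) w=8 (creates cycle)
  Add (2,3) w=8
  Skip (1,3) w=10 (creates cycle)
  Skip (2,7) w=10 (creates cycle)
  Skip (2,4) w=11 (creates cycle)
  Skip (3,5) w=11 (creates cycle)
  Skip (4,5) w=12 (creates cycle)
  Skip (4,7) w=13 (creates cycle)
  Skip (5,6) w=15 (creates cycle)
MST weight = 29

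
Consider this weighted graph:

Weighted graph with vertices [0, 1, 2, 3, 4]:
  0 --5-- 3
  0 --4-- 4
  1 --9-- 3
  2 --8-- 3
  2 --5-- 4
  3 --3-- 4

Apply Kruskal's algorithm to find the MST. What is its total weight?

Applying Kruskal's algorithm (sort edges by weight, add if no cycle):
  Add (3,4) w=3
  Add (0,4) w=4
  Skip (0,3) w=5 (creates cycle)
  Add (2,4) w=5
  Skip (2,3) w=8 (creates cycle)
  Add (1,3) w=9
MST weight = 21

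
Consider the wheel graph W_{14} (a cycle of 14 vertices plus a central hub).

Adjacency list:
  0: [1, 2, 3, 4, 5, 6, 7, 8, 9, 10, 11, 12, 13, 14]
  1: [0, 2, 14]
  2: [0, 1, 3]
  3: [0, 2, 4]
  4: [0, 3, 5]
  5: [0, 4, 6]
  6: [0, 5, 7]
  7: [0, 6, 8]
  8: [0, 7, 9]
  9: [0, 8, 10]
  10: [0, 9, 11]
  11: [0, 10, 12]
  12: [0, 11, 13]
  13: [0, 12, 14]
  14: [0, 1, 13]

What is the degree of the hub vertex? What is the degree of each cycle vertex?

The hub connects to all 14 cycle vertices, so deg(hub) = 14.
Each cycle vertex connects to 2 neighbors on the cycle plus the hub, so deg(cycle vertex) = 3.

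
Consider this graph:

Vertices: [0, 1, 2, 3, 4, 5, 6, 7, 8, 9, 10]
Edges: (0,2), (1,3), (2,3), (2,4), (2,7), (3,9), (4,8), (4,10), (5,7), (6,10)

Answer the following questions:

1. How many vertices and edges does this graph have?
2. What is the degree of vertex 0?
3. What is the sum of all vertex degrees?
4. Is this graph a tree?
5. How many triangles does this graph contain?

Count: 11 vertices, 10 edges.
Vertex 0 has neighbors [2], degree = 1.
Handshaking lemma: 2 * 10 = 20.
A graph is a tree iff it is connected and has exactly n-1 edges. This graph is connected (all 11 vertices in one component) and has 11-1 = 10 edges. It is a tree.
Number of triangles = 0.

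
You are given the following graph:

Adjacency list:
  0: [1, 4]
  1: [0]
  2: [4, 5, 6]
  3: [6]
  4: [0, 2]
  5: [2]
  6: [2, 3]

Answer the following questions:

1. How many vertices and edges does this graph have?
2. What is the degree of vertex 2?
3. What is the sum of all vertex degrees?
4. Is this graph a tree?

Count: 7 vertices, 6 edges.
Vertex 2 has neighbors [4, 5, 6], degree = 3.
Handshaking lemma: 2 * 6 = 12.
A graph is a tree iff it is connected and has exactly n-1 edges. This graph is connected (all 7 vertices in one component) and has 7-1 = 6 edges. It is a tree.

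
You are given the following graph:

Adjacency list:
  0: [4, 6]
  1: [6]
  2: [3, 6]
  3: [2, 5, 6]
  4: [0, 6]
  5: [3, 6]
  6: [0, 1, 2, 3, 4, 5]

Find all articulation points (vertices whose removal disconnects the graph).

An articulation point is a vertex whose removal disconnects the graph.
Articulation points: [6]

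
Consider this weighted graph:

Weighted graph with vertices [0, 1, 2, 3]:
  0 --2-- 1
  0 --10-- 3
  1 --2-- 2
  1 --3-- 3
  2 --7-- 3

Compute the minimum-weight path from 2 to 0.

Using Dijkstra's algorithm from vertex 2:
Shortest path: 2 -> 1 -> 0
Total weight: 2 + 2 = 4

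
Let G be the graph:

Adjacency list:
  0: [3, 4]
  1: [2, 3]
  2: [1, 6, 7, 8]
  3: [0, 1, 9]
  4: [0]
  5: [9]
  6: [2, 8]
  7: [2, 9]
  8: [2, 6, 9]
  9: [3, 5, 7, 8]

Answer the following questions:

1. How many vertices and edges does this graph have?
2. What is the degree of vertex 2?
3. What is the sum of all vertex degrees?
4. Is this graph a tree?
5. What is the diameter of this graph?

Count: 10 vertices, 12 edges.
Vertex 2 has neighbors [1, 6, 7, 8], degree = 4.
Handshaking lemma: 2 * 12 = 24.
A tree on 10 vertices has 9 edges. This graph has 12 edges (3 extra). Not a tree.
Diameter (longest shortest path) = 5.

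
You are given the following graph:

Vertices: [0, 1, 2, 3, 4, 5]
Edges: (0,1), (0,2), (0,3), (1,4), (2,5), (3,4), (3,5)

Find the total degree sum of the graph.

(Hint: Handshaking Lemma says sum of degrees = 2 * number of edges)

Count edges: 7 edges.
By Handshaking Lemma: sum of degrees = 2 * 7 = 14.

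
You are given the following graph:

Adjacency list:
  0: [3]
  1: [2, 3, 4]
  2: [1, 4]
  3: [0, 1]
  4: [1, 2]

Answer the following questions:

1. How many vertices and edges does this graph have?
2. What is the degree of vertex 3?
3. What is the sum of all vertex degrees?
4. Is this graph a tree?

Count: 5 vertices, 5 edges.
Vertex 3 has neighbors [0, 1], degree = 2.
Handshaking lemma: 2 * 5 = 10.
A tree on 5 vertices has 4 edges. This graph has 5 edges (1 extra). Not a tree.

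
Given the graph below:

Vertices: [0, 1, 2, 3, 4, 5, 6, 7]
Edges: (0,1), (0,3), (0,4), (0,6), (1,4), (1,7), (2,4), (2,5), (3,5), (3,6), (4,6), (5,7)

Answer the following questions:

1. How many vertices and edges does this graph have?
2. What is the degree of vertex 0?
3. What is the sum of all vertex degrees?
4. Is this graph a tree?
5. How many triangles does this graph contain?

Count: 8 vertices, 12 edges.
Vertex 0 has neighbors [1, 3, 4, 6], degree = 4.
Handshaking lemma: 2 * 12 = 24.
A tree on 8 vertices has 7 edges. This graph has 12 edges (5 extra). Not a tree.
Number of triangles = 3.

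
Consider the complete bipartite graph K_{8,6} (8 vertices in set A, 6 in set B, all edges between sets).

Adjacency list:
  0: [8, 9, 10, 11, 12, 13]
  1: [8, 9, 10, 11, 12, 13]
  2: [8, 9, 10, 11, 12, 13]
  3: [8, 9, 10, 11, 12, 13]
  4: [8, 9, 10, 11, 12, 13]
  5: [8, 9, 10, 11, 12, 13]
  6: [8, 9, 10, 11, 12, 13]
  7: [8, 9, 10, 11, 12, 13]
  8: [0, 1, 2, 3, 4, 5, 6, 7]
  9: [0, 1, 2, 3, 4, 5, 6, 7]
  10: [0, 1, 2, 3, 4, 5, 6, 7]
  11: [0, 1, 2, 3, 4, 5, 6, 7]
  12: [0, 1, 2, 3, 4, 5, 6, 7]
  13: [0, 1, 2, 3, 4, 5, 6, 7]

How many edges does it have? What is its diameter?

K_{8,6} has 8 * 6 = 48 edges.
Any vertex reaches any opposite-side vertex in 1 step; same-side vertices reach in 2 steps via any opposite-side vertex.
Diameter = 2.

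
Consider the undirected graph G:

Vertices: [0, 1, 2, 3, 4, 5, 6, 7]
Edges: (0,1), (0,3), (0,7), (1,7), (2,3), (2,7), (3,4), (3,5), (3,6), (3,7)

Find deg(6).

Vertex 6 has neighbors [3], so deg(6) = 1.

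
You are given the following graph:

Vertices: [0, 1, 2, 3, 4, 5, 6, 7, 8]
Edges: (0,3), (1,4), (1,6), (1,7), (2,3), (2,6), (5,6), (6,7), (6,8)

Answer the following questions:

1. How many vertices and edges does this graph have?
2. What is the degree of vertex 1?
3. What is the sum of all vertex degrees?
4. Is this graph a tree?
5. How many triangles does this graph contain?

Count: 9 vertices, 9 edges.
Vertex 1 has neighbors [4, 6, 7], degree = 3.
Handshaking lemma: 2 * 9 = 18.
A tree on 9 vertices has 8 edges. This graph has 9 edges (1 extra). Not a tree.
Number of triangles = 1.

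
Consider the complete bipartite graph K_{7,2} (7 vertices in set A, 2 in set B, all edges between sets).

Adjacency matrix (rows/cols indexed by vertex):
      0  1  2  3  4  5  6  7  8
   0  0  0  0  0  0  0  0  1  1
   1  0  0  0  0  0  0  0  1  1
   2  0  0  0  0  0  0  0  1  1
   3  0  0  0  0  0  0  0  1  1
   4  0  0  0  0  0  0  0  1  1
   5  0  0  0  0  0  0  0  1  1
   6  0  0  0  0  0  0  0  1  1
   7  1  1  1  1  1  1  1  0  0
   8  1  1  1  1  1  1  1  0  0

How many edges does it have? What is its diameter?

K_{7,2} has 7 * 2 = 14 edges.
Any vertex reaches any opposite-side vertex in 1 step; same-side vertices reach in 2 steps via any opposite-side vertex.
Diameter = 2.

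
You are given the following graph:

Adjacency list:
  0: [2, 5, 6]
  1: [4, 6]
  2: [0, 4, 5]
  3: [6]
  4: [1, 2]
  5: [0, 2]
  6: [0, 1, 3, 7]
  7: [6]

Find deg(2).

Vertex 2 has neighbors [0, 4, 5], so deg(2) = 3.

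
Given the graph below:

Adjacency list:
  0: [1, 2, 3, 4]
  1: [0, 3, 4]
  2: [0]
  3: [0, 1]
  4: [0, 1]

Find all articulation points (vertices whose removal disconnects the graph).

An articulation point is a vertex whose removal disconnects the graph.
Articulation points: [0]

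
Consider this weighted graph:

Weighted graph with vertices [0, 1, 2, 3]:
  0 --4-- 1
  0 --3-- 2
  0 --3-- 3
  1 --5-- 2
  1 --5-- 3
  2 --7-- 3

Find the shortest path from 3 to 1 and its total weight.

Using Dijkstra's algorithm from vertex 3:
Shortest path: 3 -> 1
Total weight: 5 = 5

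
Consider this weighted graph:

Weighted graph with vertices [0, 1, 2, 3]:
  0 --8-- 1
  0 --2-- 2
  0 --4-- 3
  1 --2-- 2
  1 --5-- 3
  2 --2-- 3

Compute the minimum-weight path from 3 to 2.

Using Dijkstra's algorithm from vertex 3:
Shortest path: 3 -> 2
Total weight: 2 = 2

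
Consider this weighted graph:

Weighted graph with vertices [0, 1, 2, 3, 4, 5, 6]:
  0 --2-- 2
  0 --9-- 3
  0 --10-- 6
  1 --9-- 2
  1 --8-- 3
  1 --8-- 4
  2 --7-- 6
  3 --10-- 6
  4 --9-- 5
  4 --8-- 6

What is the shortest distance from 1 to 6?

Using Dijkstra's algorithm from vertex 1:
Shortest path: 1 -> 2 -> 6
Total weight: 9 + 7 = 16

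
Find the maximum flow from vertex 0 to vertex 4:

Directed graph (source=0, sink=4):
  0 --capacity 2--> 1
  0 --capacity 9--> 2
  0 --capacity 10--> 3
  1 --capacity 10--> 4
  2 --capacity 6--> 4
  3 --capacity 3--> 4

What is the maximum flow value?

Computing max flow:
  Flow on (0->1): 2/2
  Flow on (0->2): 6/9
  Flow on (0->3): 3/10
  Flow on (1->4): 2/10
  Flow on (2->4): 6/6
  Flow on (3->4): 3/3
Maximum flow = 11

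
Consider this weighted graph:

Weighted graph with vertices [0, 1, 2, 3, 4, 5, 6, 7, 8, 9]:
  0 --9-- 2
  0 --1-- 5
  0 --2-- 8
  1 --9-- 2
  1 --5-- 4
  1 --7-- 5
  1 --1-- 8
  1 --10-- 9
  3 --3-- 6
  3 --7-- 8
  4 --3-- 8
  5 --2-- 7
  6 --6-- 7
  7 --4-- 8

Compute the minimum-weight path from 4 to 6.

Using Dijkstra's algorithm from vertex 4:
Shortest path: 4 -> 8 -> 3 -> 6
Total weight: 3 + 7 + 3 = 13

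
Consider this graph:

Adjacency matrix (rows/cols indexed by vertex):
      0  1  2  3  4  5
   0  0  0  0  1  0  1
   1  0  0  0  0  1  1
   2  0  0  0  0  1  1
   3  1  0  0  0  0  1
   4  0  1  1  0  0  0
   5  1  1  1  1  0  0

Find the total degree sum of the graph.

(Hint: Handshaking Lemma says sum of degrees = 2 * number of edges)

Count edges: 7 edges.
By Handshaking Lemma: sum of degrees = 2 * 7 = 14.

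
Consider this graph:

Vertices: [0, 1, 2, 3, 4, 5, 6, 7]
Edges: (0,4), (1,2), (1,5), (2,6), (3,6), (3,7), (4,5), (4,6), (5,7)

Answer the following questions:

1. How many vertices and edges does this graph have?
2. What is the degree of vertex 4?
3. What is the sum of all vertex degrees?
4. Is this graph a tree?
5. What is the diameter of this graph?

Count: 8 vertices, 9 edges.
Vertex 4 has neighbors [0, 5, 6], degree = 3.
Handshaking lemma: 2 * 9 = 18.
A tree on 8 vertices has 7 edges. This graph has 9 edges (2 extra). Not a tree.
Diameter (longest shortest path) = 3.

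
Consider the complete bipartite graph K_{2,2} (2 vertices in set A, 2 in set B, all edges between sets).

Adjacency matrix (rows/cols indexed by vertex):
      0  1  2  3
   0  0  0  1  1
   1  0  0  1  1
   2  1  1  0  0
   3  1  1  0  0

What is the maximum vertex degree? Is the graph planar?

Set-A vertices have degree 2; set-B vertices have degree 2. Maximum degree = max(2,2) = 2.
min(2,2) <= 2, so K_{2,2} avoids a K_{3,3} subdivision and is planar.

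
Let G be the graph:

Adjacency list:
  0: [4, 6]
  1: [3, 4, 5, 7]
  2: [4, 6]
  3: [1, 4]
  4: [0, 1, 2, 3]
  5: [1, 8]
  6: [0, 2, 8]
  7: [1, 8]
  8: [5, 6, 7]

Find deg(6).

Vertex 6 has neighbors [0, 2, 8], so deg(6) = 3.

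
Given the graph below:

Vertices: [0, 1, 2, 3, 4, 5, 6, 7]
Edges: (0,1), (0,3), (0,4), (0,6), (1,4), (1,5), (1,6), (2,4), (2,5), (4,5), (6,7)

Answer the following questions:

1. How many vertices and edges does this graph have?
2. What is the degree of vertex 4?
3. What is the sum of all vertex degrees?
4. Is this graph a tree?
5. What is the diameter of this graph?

Count: 8 vertices, 11 edges.
Vertex 4 has neighbors [0, 1, 2, 5], degree = 4.
Handshaking lemma: 2 * 11 = 22.
A tree on 8 vertices has 7 edges. This graph has 11 edges (4 extra). Not a tree.
Diameter (longest shortest path) = 4.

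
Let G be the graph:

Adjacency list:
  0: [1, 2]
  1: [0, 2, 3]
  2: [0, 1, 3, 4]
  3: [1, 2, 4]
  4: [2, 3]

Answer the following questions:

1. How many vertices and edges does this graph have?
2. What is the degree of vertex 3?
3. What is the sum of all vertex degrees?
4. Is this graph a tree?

Count: 5 vertices, 7 edges.
Vertex 3 has neighbors [1, 2, 4], degree = 3.
Handshaking lemma: 2 * 7 = 14.
A tree on 5 vertices has 4 edges. This graph has 7 edges (3 extra). Not a tree.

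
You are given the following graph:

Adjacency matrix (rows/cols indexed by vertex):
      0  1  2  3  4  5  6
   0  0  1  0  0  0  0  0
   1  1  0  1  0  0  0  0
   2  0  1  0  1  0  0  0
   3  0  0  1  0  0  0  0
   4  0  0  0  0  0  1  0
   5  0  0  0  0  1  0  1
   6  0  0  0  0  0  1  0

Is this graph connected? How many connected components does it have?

Checking connectivity: the graph has 2 connected component(s).
Components: [[0, 1, 2, 3], [4, 5, 6]]. The graph is NOT connected.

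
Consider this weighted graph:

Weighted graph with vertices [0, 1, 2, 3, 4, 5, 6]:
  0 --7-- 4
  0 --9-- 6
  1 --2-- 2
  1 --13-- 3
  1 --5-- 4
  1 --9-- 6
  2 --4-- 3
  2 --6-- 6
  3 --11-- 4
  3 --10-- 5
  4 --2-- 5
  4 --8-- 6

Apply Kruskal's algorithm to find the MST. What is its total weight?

Applying Kruskal's algorithm (sort edges by weight, add if no cycle):
  Add (1,2) w=2
  Add (4,5) w=2
  Add (2,3) w=4
  Add (1,4) w=5
  Add (2,6) w=6
  Add (0,4) w=7
  Skip (4,6) w=8 (creates cycle)
  Skip (0,6) w=9 (creates cycle)
  Skip (1,6) w=9 (creates cycle)
  Skip (3,5) w=10 (creates cycle)
  Skip (3,4) w=11 (creates cycle)
  Skip (1,3) w=13 (creates cycle)
MST weight = 26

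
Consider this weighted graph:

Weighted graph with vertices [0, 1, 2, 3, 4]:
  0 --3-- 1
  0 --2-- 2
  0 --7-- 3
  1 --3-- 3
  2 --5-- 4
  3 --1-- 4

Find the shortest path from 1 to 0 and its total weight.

Using Dijkstra's algorithm from vertex 1:
Shortest path: 1 -> 0
Total weight: 3 = 3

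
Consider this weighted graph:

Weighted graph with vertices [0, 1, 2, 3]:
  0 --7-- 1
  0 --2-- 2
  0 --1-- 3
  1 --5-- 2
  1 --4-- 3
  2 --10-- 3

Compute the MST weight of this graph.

Applying Kruskal's algorithm (sort edges by weight, add if no cycle):
  Add (0,3) w=1
  Add (0,2) w=2
  Add (1,3) w=4
  Skip (1,2) w=5 (creates cycle)
  Skip (0,1) w=7 (creates cycle)
  Skip (2,3) w=10 (creates cycle)
MST weight = 7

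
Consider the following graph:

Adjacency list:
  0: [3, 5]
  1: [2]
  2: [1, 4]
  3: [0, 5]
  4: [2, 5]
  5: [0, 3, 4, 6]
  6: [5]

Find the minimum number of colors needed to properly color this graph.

The graph has a maximum clique of size 3 (lower bound on chromatic number).
A valid 3-coloring: {0: 1, 1: 1, 2: 0, 3: 2, 4: 1, 5: 0, 6: 1}.
Chromatic number = 3.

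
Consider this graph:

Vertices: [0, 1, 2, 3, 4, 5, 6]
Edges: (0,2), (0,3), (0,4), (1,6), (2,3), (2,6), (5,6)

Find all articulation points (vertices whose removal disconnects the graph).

An articulation point is a vertex whose removal disconnects the graph.
Articulation points: [0, 2, 6]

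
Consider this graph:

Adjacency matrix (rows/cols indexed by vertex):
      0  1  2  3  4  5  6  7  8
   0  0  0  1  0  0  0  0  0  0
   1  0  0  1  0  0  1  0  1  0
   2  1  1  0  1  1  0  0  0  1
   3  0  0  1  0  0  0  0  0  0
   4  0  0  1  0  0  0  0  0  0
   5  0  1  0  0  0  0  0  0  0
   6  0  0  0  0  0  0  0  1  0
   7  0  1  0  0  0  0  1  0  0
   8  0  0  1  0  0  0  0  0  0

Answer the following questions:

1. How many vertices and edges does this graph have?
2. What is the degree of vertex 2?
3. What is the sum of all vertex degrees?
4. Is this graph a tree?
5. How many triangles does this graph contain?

Count: 9 vertices, 8 edges.
Vertex 2 has neighbors [0, 1, 3, 4, 8], degree = 5.
Handshaking lemma: 2 * 8 = 16.
A graph is a tree iff it is connected and has exactly n-1 edges. This graph is connected (all 9 vertices in one component) and has 9-1 = 8 edges. It is a tree.
Number of triangles = 0.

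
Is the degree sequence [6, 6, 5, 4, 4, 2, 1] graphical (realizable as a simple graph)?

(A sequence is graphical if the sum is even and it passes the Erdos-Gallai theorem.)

Sum of degrees = 28. Sum is even but fails Erdos-Gallai. The sequence is NOT graphical.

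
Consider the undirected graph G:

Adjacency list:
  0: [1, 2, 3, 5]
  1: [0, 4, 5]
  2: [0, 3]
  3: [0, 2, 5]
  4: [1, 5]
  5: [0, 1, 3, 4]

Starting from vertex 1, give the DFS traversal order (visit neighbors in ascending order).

DFS from vertex 1 (neighbors processed in ascending order):
Visit order: 1, 0, 2, 3, 5, 4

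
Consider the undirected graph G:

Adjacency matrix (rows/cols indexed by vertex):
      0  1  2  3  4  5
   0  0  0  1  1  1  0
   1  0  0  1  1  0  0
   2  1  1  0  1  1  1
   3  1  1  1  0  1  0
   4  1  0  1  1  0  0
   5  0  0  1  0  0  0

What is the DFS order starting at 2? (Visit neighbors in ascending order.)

DFS from vertex 2 (neighbors processed in ascending order):
Visit order: 2, 0, 3, 1, 4, 5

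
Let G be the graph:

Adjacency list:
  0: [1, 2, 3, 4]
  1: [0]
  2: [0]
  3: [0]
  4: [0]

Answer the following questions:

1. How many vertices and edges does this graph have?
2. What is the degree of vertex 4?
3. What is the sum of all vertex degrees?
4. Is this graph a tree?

Count: 5 vertices, 4 edges.
Vertex 4 has neighbors [0], degree = 1.
Handshaking lemma: 2 * 4 = 8.
A graph is a tree iff it is connected and has exactly n-1 edges. This graph is connected (all 5 vertices in one component) and has 5-1 = 4 edges. It is a tree.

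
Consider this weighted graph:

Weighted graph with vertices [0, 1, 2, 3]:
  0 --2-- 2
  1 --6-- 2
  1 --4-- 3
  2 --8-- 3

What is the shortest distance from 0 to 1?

Using Dijkstra's algorithm from vertex 0:
Shortest path: 0 -> 2 -> 1
Total weight: 2 + 6 = 8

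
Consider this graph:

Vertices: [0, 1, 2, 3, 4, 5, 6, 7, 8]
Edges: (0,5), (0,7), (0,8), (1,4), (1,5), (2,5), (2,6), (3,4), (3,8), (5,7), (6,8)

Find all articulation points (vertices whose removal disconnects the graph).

No articulation points. The graph is biconnected.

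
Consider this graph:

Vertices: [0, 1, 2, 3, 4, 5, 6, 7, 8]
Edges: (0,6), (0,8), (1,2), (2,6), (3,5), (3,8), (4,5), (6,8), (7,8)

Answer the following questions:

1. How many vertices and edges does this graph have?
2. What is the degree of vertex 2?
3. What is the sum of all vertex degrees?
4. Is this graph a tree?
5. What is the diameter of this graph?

Count: 9 vertices, 9 edges.
Vertex 2 has neighbors [1, 6], degree = 2.
Handshaking lemma: 2 * 9 = 18.
A tree on 9 vertices has 8 edges. This graph has 9 edges (1 extra). Not a tree.
Diameter (longest shortest path) = 6.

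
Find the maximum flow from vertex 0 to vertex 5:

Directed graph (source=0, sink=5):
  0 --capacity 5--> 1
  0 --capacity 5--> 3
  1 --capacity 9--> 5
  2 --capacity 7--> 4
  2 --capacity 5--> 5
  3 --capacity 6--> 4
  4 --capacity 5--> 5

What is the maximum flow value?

Computing max flow:
  Flow on (0->1): 5/5
  Flow on (0->3): 5/5
  Flow on (1->5): 5/9
  Flow on (3->4): 5/6
  Flow on (4->5): 5/5
Maximum flow = 10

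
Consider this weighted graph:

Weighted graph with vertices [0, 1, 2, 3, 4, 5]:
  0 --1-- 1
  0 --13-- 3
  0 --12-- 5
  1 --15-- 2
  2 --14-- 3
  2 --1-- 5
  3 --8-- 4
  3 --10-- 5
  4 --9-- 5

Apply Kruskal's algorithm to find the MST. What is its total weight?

Applying Kruskal's algorithm (sort edges by weight, add if no cycle):
  Add (0,1) w=1
  Add (2,5) w=1
  Add (3,4) w=8
  Add (4,5) w=9
  Skip (3,5) w=10 (creates cycle)
  Add (0,5) w=12
  Skip (0,3) w=13 (creates cycle)
  Skip (2,3) w=14 (creates cycle)
  Skip (1,2) w=15 (creates cycle)
MST weight = 31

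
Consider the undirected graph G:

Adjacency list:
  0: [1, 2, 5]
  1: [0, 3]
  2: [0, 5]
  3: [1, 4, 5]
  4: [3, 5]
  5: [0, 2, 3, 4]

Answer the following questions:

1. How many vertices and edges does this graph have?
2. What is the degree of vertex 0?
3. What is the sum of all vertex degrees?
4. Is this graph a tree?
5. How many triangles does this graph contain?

Count: 6 vertices, 8 edges.
Vertex 0 has neighbors [1, 2, 5], degree = 3.
Handshaking lemma: 2 * 8 = 16.
A tree on 6 vertices has 5 edges. This graph has 8 edges (3 extra). Not a tree.
Number of triangles = 2.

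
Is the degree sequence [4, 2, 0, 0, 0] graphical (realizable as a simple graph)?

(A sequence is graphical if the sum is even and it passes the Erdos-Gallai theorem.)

Sum of degrees = 6. Sum is even but fails Erdos-Gallai. The sequence is NOT graphical.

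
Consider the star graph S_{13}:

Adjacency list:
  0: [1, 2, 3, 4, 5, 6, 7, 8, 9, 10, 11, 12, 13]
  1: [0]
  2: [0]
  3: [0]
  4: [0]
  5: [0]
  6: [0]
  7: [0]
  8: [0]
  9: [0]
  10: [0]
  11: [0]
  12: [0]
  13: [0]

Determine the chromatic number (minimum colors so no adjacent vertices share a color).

S_{13} has one hub adjacent to 13 leaves; leaves are pairwise non-adjacent.
Color the hub 0 and every leaf 1.
Chromatic number = 2.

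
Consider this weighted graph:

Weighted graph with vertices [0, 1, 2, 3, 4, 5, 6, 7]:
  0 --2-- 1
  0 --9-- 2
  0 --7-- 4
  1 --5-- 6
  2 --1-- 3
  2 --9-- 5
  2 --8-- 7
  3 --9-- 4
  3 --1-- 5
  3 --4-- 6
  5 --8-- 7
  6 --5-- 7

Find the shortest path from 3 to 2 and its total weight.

Using Dijkstra's algorithm from vertex 3:
Shortest path: 3 -> 2
Total weight: 1 = 1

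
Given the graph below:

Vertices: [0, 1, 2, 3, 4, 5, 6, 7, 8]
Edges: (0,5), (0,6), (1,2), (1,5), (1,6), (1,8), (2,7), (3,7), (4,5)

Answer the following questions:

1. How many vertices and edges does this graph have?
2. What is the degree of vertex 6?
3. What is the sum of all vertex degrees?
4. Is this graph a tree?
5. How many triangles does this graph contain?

Count: 9 vertices, 9 edges.
Vertex 6 has neighbors [0, 1], degree = 2.
Handshaking lemma: 2 * 9 = 18.
A tree on 9 vertices has 8 edges. This graph has 9 edges (1 extra). Not a tree.
Number of triangles = 0.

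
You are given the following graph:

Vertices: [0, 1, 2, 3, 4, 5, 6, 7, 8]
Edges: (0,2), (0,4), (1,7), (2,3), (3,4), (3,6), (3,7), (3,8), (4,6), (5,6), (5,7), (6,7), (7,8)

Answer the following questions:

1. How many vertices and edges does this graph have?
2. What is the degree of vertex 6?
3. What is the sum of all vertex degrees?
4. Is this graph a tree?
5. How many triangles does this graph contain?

Count: 9 vertices, 13 edges.
Vertex 6 has neighbors [3, 4, 5, 7], degree = 4.
Handshaking lemma: 2 * 13 = 26.
A tree on 9 vertices has 8 edges. This graph has 13 edges (5 extra). Not a tree.
Number of triangles = 4.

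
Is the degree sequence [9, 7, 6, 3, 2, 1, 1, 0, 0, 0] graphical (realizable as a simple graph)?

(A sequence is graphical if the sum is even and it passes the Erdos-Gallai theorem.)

Sum of degrees = 29. Sum is odd, so the sequence is NOT graphical.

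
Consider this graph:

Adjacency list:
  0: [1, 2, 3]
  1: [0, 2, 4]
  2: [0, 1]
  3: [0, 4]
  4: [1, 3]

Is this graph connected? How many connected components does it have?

Checking connectivity: the graph has 1 connected component(s).
All vertices are reachable from each other. The graph IS connected.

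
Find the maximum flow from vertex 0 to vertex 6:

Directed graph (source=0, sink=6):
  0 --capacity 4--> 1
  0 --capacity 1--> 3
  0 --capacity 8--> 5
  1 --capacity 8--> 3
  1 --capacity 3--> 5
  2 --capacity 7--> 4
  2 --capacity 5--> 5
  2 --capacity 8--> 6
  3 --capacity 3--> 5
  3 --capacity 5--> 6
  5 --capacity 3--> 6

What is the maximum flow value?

Computing max flow:
  Flow on (0->1): 4/4
  Flow on (0->3): 1/1
  Flow on (0->5): 3/8
  Flow on (1->3): 4/8
  Flow on (3->6): 5/5
  Flow on (5->6): 3/3
Maximum flow = 8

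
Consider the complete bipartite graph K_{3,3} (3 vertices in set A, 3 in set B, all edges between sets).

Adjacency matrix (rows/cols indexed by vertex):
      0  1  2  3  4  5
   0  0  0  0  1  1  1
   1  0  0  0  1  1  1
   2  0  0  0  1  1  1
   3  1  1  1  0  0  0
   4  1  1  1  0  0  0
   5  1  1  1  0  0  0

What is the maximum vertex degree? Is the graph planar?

Set-A vertices have degree 3; set-B vertices have degree 3. Maximum degree = max(3,3) = 3.
K_{3,3} contains K_{3,3} as a subgraph (since both sides have >= 3 vertices); by Kuratowski's theorem it is not planar.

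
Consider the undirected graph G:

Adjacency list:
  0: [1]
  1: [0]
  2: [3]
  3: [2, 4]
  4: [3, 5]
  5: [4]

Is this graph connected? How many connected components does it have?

Checking connectivity: the graph has 2 connected component(s).
Components: [[0, 1], [2, 3, 4, 5]]. The graph is NOT connected.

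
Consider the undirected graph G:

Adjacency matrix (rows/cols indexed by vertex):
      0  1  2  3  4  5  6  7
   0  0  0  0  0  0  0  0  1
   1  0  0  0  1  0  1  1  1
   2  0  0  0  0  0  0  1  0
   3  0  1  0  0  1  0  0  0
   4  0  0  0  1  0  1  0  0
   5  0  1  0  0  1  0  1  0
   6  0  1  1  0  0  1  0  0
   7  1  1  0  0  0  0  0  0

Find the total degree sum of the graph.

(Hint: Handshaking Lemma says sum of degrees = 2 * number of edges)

Count edges: 9 edges.
By Handshaking Lemma: sum of degrees = 2 * 9 = 18.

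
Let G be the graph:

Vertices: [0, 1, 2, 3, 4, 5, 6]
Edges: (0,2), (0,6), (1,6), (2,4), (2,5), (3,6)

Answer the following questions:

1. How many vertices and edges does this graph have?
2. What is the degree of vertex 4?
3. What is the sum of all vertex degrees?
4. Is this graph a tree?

Count: 7 vertices, 6 edges.
Vertex 4 has neighbors [2], degree = 1.
Handshaking lemma: 2 * 6 = 12.
A graph is a tree iff it is connected and has exactly n-1 edges. This graph is connected (all 7 vertices in one component) and has 7-1 = 6 edges. It is a tree.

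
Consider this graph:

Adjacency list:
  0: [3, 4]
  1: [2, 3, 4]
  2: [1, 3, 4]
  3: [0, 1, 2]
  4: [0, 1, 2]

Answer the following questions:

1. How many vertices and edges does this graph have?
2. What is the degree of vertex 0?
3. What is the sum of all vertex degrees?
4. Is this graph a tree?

Count: 5 vertices, 7 edges.
Vertex 0 has neighbors [3, 4], degree = 2.
Handshaking lemma: 2 * 7 = 14.
A tree on 5 vertices has 4 edges. This graph has 7 edges (3 extra). Not a tree.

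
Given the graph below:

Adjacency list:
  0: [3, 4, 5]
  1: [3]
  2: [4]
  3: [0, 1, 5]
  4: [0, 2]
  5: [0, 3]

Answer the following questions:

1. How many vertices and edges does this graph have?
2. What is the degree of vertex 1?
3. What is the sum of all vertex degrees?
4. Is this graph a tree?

Count: 6 vertices, 6 edges.
Vertex 1 has neighbors [3], degree = 1.
Handshaking lemma: 2 * 6 = 12.
A tree on 6 vertices has 5 edges. This graph has 6 edges (1 extra). Not a tree.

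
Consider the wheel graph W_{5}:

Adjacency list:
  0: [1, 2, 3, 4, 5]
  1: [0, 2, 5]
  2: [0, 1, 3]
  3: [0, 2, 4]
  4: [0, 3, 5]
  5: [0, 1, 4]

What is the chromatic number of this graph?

W_{5} = C_{5} plus a hub adjacent to every cycle vertex.
The outer cycle needs 3 colors (odd cycle); the hub is adjacent to all of them so needs a fresh color.
Chromatic number = 3 + 1 = 4.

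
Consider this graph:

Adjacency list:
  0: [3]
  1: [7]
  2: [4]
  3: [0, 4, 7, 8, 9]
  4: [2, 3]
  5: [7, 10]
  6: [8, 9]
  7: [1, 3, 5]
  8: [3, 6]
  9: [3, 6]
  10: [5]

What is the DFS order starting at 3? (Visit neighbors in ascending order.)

DFS from vertex 3 (neighbors processed in ascending order):
Visit order: 3, 0, 4, 2, 7, 1, 5, 10, 8, 6, 9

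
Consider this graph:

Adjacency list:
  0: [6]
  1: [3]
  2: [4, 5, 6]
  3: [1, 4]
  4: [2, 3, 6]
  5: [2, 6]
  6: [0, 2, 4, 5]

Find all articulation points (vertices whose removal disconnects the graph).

An articulation point is a vertex whose removal disconnects the graph.
Articulation points: [3, 4, 6]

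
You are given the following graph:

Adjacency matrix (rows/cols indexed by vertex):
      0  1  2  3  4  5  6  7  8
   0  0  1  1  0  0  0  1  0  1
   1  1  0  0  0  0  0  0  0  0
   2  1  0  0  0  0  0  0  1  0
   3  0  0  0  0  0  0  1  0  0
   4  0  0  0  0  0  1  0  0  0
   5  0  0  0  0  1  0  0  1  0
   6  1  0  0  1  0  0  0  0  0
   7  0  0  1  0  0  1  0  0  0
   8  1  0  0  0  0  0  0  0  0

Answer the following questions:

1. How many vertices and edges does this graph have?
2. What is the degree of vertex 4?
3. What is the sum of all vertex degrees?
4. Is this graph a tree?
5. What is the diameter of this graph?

Count: 9 vertices, 8 edges.
Vertex 4 has neighbors [5], degree = 1.
Handshaking lemma: 2 * 8 = 16.
A graph is a tree iff it is connected and has exactly n-1 edges. This graph is connected (all 9 vertices in one component) and has 9-1 = 8 edges. It is a tree.
Diameter (longest shortest path) = 6.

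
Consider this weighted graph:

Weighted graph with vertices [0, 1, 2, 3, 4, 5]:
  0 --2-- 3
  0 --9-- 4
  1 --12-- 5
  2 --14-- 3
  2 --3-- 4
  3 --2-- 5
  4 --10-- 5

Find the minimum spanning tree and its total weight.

Applying Kruskal's algorithm (sort edges by weight, add if no cycle):
  Add (0,3) w=2
  Add (3,5) w=2
  Add (2,4) w=3
  Add (0,4) w=9
  Skip (4,5) w=10 (creates cycle)
  Add (1,5) w=12
  Skip (2,3) w=14 (creates cycle)
MST weight = 28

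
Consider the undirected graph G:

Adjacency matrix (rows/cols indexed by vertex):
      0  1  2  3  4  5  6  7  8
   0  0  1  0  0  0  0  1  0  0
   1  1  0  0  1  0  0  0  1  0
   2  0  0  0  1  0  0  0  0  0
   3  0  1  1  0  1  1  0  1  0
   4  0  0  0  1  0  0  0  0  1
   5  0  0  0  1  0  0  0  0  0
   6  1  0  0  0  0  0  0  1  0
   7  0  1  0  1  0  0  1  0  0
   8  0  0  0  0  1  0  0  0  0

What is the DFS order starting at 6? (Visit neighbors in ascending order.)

DFS from vertex 6 (neighbors processed in ascending order):
Visit order: 6, 0, 1, 3, 2, 4, 8, 5, 7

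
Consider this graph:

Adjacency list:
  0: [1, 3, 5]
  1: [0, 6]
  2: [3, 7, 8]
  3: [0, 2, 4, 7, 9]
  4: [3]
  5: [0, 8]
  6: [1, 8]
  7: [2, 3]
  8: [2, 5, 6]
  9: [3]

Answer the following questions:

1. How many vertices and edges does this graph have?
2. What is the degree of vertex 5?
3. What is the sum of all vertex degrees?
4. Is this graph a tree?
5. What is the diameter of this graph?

Count: 10 vertices, 12 edges.
Vertex 5 has neighbors [0, 8], degree = 2.
Handshaking lemma: 2 * 12 = 24.
A tree on 10 vertices has 9 edges. This graph has 12 edges (3 extra). Not a tree.
Diameter (longest shortest path) = 4.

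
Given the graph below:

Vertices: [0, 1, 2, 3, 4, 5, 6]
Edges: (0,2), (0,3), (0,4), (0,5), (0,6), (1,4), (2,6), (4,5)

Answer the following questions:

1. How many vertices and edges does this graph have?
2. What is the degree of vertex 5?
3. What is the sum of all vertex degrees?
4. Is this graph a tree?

Count: 7 vertices, 8 edges.
Vertex 5 has neighbors [0, 4], degree = 2.
Handshaking lemma: 2 * 8 = 16.
A tree on 7 vertices has 6 edges. This graph has 8 edges (2 extra). Not a tree.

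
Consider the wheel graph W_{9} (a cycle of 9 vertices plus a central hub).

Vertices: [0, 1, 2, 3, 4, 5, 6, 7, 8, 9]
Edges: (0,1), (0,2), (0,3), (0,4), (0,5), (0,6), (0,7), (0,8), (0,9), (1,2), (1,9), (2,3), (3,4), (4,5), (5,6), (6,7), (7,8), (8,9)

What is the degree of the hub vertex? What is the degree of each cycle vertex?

The hub connects to all 9 cycle vertices, so deg(hub) = 9.
Each cycle vertex connects to 2 neighbors on the cycle plus the hub, so deg(cycle vertex) = 3.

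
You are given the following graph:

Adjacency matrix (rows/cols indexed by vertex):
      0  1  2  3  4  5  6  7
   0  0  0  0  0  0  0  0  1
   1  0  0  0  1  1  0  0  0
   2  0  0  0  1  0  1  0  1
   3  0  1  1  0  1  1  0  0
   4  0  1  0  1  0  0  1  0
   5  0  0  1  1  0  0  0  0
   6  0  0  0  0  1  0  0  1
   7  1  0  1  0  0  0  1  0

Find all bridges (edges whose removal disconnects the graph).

A bridge is an edge whose removal increases the number of connected components.
Bridges found: (0,7)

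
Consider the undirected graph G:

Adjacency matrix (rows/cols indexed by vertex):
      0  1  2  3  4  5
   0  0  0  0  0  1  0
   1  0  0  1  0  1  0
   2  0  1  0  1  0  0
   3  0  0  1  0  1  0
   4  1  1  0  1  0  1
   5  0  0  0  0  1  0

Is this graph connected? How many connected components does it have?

Checking connectivity: the graph has 1 connected component(s).
All vertices are reachable from each other. The graph IS connected.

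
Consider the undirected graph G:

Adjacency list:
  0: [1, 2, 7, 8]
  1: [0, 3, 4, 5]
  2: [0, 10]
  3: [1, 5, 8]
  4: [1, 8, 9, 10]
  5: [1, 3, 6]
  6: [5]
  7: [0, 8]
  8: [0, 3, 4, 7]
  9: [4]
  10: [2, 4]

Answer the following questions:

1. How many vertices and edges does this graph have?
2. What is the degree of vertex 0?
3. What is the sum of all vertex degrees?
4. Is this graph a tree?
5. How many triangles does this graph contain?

Count: 11 vertices, 15 edges.
Vertex 0 has neighbors [1, 2, 7, 8], degree = 4.
Handshaking lemma: 2 * 15 = 30.
A tree on 11 vertices has 10 edges. This graph has 15 edges (5 extra). Not a tree.
Number of triangles = 2.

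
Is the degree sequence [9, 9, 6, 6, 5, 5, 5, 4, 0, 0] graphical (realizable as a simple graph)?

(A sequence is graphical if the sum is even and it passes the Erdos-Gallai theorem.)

Sum of degrees = 49. Sum is odd, so the sequence is NOT graphical.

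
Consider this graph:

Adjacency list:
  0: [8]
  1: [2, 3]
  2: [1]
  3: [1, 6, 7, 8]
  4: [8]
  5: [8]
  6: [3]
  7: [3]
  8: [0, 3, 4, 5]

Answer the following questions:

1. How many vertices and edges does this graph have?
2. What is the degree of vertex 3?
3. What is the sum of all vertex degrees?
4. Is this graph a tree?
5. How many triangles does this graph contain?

Count: 9 vertices, 8 edges.
Vertex 3 has neighbors [1, 6, 7, 8], degree = 4.
Handshaking lemma: 2 * 8 = 16.
A graph is a tree iff it is connected and has exactly n-1 edges. This graph is connected (all 9 vertices in one component) and has 9-1 = 8 edges. It is a tree.
Number of triangles = 0.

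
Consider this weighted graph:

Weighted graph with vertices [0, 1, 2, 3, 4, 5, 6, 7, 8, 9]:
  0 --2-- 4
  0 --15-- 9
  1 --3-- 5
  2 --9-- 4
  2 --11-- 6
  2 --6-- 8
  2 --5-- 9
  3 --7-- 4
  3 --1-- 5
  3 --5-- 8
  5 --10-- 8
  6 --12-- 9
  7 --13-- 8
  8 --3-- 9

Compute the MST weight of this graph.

Applying Kruskal's algorithm (sort edges by weight, add if no cycle):
  Add (3,5) w=1
  Add (0,4) w=2
  Add (1,5) w=3
  Add (8,9) w=3
  Add (2,9) w=5
  Add (3,8) w=5
  Skip (2,8) w=6 (creates cycle)
  Add (3,4) w=7
  Skip (2,4) w=9 (creates cycle)
  Skip (5,8) w=10 (creates cycle)
  Add (2,6) w=11
  Skip (6,9) w=12 (creates cycle)
  Add (7,8) w=13
  Skip (0,9) w=15 (creates cycle)
MST weight = 50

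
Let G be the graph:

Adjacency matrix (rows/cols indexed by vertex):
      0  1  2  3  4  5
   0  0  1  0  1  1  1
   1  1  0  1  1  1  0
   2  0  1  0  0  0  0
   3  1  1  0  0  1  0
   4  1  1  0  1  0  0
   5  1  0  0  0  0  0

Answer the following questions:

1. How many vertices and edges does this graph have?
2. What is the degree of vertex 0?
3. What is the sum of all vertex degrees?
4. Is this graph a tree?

Count: 6 vertices, 8 edges.
Vertex 0 has neighbors [1, 3, 4, 5], degree = 4.
Handshaking lemma: 2 * 8 = 16.
A tree on 6 vertices has 5 edges. This graph has 8 edges (3 extra). Not a tree.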